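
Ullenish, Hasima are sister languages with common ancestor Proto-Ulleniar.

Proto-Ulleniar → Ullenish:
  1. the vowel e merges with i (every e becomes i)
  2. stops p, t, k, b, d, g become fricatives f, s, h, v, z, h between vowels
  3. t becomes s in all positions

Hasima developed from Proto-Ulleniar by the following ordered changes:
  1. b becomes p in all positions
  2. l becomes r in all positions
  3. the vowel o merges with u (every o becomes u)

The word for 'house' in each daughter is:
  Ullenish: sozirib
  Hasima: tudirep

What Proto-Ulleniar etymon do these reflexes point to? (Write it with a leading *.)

Position 7: Ullenish has b, Hasima has p. Ullenish preserves b here (none of its changes turn any other segment into b), so the proto-segment is *b.
Position 3: Ullenish has z, Hasima has d. Hasima preserves d here (none of its changes turn any other segment into d), so the proto-segment is *d.
This points to *todireb. Verify forward in each daughter:
Ullenish: start from *todireb.
  rule 1 (vowel merger): todireb → todirib
  rule 2 (intervocalic lenition): todirib → tozirib
  rule 3 (unconditioned shift): tozirib → sozirib
  ⇒ Ullenish sozirib
Hasima: *todireb > todirep > tudirep  (by unconditioned shift, vowel merger)
*todireb is the unique common source.

*todireb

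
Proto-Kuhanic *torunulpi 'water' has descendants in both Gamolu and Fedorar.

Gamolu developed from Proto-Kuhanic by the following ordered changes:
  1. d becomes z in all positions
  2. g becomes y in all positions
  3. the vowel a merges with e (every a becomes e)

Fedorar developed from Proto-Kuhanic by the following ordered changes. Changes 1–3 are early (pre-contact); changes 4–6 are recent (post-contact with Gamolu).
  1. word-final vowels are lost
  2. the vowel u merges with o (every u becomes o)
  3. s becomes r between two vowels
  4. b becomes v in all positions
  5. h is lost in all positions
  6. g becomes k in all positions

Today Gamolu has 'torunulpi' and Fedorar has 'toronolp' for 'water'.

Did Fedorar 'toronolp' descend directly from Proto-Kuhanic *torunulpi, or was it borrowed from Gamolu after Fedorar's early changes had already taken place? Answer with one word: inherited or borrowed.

inherited

If inherited, *torunulpi would pass through all of Fedorar's changes:
Fedorar: start from *torunulpi.
  rule 1 (apocope): torunulpi → torunulp
  rule 2 (vowel merger): torunulp → toronolp
  rule 3: no change — toronolp
  rule 4: no change — toronolp
  rule 5: no change — toronolp
  rule 6: no change — toronolp
  ⇒ Fedorar toronolp
If borrowed from Gamolu 'torunulpi' after the early changes, it would undergo only the recent ones:
  rule 4 (unconditioned shift): no change (torunulpi)
  rule 5 (h-loss): no change (torunulpi)
  rule 6 (unconditioned shift): no change (torunulpi)
  ⇒ as a loan: torunulpi
Fedorar 'toronolp' matches the inherited outcome exactly, so it is an inherited cognate, not a loan.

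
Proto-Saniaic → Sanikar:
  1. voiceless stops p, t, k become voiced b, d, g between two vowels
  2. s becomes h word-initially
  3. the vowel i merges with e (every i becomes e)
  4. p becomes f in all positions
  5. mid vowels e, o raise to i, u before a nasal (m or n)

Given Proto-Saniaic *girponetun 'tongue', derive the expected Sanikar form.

gerfunedun

Sanikar: start from *girponetun.
  rule 1 (intervocalic voicing): girponetun → girponedun
  rule 2: no change — girponedun
  rule 3 (vowel merger): girponedun → gerponedun
  rule 4 (unconditioned shift): gerponedun → gerfonedun
  rule 5 (pre-nasal raising): gerfonedun → gerfunedun
  ⇒ Sanikar gerfunedun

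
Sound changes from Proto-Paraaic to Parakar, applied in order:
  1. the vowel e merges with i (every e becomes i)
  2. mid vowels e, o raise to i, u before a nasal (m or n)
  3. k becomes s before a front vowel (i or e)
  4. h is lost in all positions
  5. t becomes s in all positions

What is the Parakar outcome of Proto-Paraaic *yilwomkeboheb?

Parakar: start from *yilwomkeboheb.
  rule 1 (vowel merger): yilwomkeboheb → yilwomkibohib
  rule 2 (pre-nasal raising): yilwomkibohib → yilwumkibohib
  rule 3 (palatalisation): yilwumkibohib → yilwumsibohib
  rule 4 (h-loss): yilwumsibohib → yilwumsiboib
  rule 5: no change — yilwumsiboib
  ⇒ Parakar yilwumsiboib

yilwumsiboib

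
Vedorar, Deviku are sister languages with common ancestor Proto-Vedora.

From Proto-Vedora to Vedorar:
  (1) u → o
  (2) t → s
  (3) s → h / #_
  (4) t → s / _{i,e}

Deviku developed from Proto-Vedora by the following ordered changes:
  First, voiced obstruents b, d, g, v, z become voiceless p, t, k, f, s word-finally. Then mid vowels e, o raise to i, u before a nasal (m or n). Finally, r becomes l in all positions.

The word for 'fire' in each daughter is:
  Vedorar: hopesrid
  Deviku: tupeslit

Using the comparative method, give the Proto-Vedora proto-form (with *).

Position 6: Vedorar has r, Deviku has l. Vedorar preserves r here (none of its changes turn any other segment into r), so the proto-segment is *r.
Position 1: Vedorar has h, Deviku has t. Taking the neighbouring segments as reconstructed: Vedorar h could go back to *t or *s or *h; Deviku t can only go back to *t — the one source consistent with every daughter is *t.
Continuing position by position gives *tupesrid; check it forward:
Vedorar: *tupesrid
  tupesrid → topesrid   [vowel merger]
  topesrid → sopesrid   [unconditioned shift]
  sopesrid → hopesrid   [debuccalisation]
  hopesrid (rule 4 does not apply)
  giving Vedorar hopesrid.
Deviku: start from *tupesrid.
  rule 1 (final devoicing): tupesrid → tupesrit
  rule 2: no change — tupesrit
  rule 3 (unconditioned shift): tupesrit → tupeslit
  ⇒ Deviku tupeslit
No other proto-form is consistent with every reflex, so the reconstruction is *tupesrid.

*tupesrid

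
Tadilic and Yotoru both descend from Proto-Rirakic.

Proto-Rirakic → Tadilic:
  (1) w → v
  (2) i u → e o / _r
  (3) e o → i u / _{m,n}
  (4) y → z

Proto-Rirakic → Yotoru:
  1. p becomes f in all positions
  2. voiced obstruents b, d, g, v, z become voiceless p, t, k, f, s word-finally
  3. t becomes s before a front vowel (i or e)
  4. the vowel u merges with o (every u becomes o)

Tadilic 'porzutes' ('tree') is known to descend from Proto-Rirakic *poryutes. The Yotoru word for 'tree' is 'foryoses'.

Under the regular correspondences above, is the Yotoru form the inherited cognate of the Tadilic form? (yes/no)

yes

Derive the expected Yotoru reflex of *poryutes:
Yotoru: *poryutes
  poryutes → foryutes   [unconditioned shift]
  foryutes (rule 2 does not apply)
  foryutes → foryuses   [palatalisation]
  foryuses → foryoses   [vowel merger]
  giving Yotoru foryoses.
Yotoru 'foryoses' matches the regular reflex exactly, so the pair is cognate.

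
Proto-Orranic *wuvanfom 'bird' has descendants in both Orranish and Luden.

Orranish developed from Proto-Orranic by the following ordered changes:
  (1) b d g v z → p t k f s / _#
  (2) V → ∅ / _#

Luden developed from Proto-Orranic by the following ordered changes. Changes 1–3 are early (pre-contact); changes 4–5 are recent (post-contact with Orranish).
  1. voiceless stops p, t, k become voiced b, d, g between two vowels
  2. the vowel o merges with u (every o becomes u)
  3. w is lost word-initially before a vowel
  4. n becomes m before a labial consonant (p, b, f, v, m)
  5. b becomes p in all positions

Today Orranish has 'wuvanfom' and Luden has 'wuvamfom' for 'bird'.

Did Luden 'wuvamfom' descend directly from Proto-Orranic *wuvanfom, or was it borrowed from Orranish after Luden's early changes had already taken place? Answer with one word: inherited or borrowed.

If inherited, *wuvanfom would pass through all of Luden's changes:
Luden: *wuvanfom > wuvanfum > uvanfum > uvamfum  (by vowel merger, glide loss, nasal place assimilation)
If borrowed from Orranish 'wuvanfom' after the early changes, it would undergo only the recent ones:
  rule 4 (nasal place assimilation): wuvanfom → wuvamfom
  rule 5 (unconditioned shift): no change (wuvamfom)
  ⇒ as a loan: wuvamfom
Luden 'wuvamfom' matches the loan outcome 'wuvamfom', not the inherited 'uvamfum' — it skipped the early Luden changes, so it was borrowed from Orranish.

borrowed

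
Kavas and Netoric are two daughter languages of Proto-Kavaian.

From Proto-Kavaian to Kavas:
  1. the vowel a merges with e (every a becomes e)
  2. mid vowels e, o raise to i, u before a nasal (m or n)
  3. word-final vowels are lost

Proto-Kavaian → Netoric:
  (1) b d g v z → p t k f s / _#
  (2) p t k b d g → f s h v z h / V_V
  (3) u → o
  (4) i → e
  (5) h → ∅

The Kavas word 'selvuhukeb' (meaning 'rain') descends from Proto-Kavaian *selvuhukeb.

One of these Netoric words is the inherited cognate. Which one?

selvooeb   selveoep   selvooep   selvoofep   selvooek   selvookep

selvooep

Netoric: *selvuhukeb > selvuhukep > selvuhuhep > selvohohep > selvooep  (by final devoicing, intervocalic lenition, vowel merger, h-loss)
Among the options, 'selvooep' alone shows every Netoric change applied in order.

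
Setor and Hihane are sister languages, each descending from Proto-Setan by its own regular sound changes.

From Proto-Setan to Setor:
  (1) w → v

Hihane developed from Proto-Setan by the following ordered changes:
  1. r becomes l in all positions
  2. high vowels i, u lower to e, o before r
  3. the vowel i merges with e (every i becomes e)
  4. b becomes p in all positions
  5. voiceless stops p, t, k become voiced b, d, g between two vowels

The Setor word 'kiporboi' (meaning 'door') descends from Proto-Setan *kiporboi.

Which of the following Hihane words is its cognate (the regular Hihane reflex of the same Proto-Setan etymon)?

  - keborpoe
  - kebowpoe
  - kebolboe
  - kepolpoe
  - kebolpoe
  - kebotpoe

Hihane: *kiporboi
  kiporboi → kipolboi   [unconditioned shift]
  kipolboi (rule 2 does not apply)
  kipolboi → kepolboe   [vowel merger]
  kepolboe → kepolpoe   [unconditioned shift]
  kepolpoe → kebolpoe   [intervocalic voicing]
  giving Hihane kebolpoe.
The other candidates each miss or misapply at least one Hihane change.

kebolpoe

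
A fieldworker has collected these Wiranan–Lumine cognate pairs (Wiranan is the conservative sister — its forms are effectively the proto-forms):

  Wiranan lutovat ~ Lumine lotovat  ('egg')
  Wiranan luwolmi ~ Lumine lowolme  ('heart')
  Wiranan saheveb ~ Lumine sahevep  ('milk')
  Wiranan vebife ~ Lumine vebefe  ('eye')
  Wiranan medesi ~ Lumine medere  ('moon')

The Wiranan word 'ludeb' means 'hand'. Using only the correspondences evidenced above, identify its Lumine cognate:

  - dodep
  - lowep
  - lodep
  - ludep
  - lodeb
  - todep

lutovat ~ lotovat, luwolmi ~ lowolme — Wiranan u corresponds to Lumine o after a consonant, before a consonant other than r, m, n, p, b, f, v.
saheveb ~ sahevep — Wiranan b corresponds to Lumine p word-finally.
Applying these to Wiranan 'ludeb':
  ludeb → lodeb   (u→o after a consonant, before a consonant other than r, m, n, p, b, f, v)
  lodeb → lodep   (b→p word-finally)
So the Lumine cognate is 'lodep'.

lodep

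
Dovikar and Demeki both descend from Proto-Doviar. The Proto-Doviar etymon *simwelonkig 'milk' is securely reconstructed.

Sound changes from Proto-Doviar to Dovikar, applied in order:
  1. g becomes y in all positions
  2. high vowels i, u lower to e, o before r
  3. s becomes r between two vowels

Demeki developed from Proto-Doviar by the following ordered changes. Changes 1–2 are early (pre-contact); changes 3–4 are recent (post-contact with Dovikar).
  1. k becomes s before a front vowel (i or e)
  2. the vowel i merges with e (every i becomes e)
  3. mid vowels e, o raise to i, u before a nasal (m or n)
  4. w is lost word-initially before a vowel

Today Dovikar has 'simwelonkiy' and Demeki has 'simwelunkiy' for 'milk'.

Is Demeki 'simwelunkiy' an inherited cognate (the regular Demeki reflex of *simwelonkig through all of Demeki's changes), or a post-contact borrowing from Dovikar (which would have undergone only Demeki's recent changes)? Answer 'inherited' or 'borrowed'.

If inherited, *simwelonkig would pass through all of Demeki's changes:
Demeki: *simwelonkig > simwelonsig > semwelonseg > simwelunseg  (by palatalisation, vowel merger, pre-nasal raising)
If borrowed from Dovikar 'simwelonkiy' after the early changes, it would undergo only the recent ones:
  rule 3 (pre-nasal raising): simwelonkiy → simwelunkiy
  rule 4 (glide loss): no change (simwelunkiy)
  ⇒ as a loan: simwelunkiy
Demeki 'simwelunkiy' matches the loan outcome 'simwelunkiy', not the inherited 'simwelunseg' — it skipped the early Demeki changes, so it was borrowed from Dovikar.

borrowed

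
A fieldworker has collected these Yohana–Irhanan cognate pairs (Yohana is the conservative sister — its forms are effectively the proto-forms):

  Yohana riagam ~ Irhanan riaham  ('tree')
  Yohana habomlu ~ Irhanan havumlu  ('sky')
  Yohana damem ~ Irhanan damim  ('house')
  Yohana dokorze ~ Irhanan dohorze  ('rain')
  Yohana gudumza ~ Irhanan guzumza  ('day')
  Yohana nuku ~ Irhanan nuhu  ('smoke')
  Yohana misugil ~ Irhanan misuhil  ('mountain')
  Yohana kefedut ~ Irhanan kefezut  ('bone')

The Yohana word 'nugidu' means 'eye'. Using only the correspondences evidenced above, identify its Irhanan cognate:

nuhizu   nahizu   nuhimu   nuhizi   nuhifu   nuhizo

misugil ~ misuhil — Yohana g corresponds to Irhanan h between vowels (before a front vowel).
gudumza ~ guzumza, kefedut ~ kefezut — Yohana d corresponds to Irhanan z between vowels (before a back vowel).
Applying these to Yohana 'nugidu':
  nugidu → nuhidu   (g→h between vowels (before a front vowel))
  nuhidu → nuhizu   (d→z between vowels (before a back vowel))
So the Irhanan cognate is 'nuhizu'.

nuhizu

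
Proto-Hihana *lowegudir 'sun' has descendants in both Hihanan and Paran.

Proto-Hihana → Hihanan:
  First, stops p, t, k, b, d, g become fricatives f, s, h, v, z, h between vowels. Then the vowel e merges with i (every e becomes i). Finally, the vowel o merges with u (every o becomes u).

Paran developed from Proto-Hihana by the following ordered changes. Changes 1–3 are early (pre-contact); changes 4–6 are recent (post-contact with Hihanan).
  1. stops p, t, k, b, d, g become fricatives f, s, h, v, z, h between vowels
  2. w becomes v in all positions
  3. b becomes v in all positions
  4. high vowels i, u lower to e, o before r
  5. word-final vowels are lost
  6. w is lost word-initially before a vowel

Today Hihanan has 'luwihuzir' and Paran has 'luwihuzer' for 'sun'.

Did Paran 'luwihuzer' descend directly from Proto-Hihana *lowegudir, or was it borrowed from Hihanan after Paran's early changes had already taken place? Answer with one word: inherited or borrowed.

If inherited, *lowegudir would pass through all of Paran's changes:
Paran: start from *lowegudir.
  rule 1 (intervocalic lenition): lowegudir → lowehuzir
  rule 2 (unconditioned shift): lowehuzir → lovehuzir
  rule 3: no change — lovehuzir
  rule 4 (pre-rhotic lowering): lovehuzir → lovehuzer
  rule 5: no change — lovehuzer
  rule 6: no change — lovehuzer
  ⇒ Paran lovehuzer
If borrowed from Hihanan 'luwihuzir' after the early changes, it would undergo only the recent ones:
  rule 4 (pre-rhotic lowering): luwihuzir → luwihuzer
  rule 5 (apocope): no change (luwihuzer)
  rule 6 (glide loss): no change (luwihuzer)
  ⇒ as a loan: luwihuzer
Paran 'luwihuzer' matches the loan outcome 'luwihuzer', not the inherited 'lovehuzer' — it skipped the early Paran changes, so it was borrowed from Hihanan.

borrowed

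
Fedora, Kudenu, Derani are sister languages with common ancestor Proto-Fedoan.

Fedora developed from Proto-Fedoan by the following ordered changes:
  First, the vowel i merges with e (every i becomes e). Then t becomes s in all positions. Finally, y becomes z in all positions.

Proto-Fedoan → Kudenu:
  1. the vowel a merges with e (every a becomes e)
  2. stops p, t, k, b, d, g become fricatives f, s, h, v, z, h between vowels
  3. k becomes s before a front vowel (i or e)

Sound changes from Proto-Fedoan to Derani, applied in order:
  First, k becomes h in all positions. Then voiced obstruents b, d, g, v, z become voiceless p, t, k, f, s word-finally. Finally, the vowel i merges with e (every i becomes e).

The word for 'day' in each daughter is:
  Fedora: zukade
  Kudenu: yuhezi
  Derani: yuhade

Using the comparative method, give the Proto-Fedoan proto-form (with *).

*yukadi

Position 3: Fedora has k, Kudenu has h, Derani has h. Fedora preserves k here (none of its changes turn any other segment into k), so the proto-segment is *k.
Position 5: Fedora has d, Kudenu has z, Derani has d. Fedora preserves d here (none of its changes turn any other segment into d), so the proto-segment is *d.
This points to *yukadi. Verify forward in each daughter:
Fedora: start from *yukadi.
  rule 1 (vowel merger): yukadi → yukade
  rule 2: no change — yukade
  rule 3 (unconditioned shift): yukade → zukade
  ⇒ Fedora zukade
Kudenu: start from *yukadi.
  rule 1 (vowel merger): yukadi → yukedi
  rule 2 (intervocalic lenition): yukedi → yuhezi
  rule 3: no change — yuhezi
  ⇒ Kudenu yuhezi
Derani: start from *yukadi.
  rule 1 (unconditioned shift): yukadi → yuhadi
  rule 2: no change — yuhadi
  rule 3 (vowel merger): yuhadi → yuhade
  ⇒ Derani yuhade
No other proto-form is consistent with every reflex, so the reconstruction is *yukadi.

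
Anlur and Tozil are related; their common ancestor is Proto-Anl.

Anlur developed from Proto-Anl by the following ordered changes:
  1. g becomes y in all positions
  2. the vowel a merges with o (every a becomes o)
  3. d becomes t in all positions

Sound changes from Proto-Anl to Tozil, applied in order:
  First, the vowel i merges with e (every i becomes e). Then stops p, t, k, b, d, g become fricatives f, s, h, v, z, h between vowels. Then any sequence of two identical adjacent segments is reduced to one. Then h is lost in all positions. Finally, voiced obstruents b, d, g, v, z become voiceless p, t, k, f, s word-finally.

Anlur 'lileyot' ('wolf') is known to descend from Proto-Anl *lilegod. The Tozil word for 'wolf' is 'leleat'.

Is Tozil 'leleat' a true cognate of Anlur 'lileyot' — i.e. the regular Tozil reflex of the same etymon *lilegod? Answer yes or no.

Derive the expected Tozil reflex of *lilegod:
Tozil: start from *lilegod.
  rule 1 (vowel merger): lilegod → lelegod
  rule 2 (intervocalic lenition): lelegod → lelehod
  rule 3: no change — lelehod
  rule 4 (h-loss): lelehod → leleod
  rule 5 (final devoicing): leleod → leleot
  ⇒ Tozil leleot
The regular Tozil reflex would be 'leleot', but the attested form is 'leleat'. The correspondence is irregular, so they are not cognates (the Tozil form has a different source).

no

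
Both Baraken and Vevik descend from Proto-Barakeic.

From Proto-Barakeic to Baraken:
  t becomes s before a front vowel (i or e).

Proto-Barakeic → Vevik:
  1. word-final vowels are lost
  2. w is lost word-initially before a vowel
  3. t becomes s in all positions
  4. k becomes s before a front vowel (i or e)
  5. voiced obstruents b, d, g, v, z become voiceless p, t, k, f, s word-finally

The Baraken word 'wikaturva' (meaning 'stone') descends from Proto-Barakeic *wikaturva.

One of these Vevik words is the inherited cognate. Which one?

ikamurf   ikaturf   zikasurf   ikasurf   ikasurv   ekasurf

Vevik: *wikaturva > wikaturv > ikaturv > ikasurv > ikasurf  (by apocope, glide loss, unconditioned shift, final devoicing)
Only 'ikasurf' matches the regular Vevik development of *wikaturva.

ikasurf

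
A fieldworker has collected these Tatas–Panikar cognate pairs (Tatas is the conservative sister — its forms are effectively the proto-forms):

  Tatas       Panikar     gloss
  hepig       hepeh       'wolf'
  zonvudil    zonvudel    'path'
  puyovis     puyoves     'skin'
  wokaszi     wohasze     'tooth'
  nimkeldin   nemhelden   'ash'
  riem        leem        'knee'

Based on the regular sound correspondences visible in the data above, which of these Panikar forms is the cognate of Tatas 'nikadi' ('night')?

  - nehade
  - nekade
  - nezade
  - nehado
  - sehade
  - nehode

hepig ~ hepeh, zonvudil ~ zonvudel — Tatas i corresponds to Panikar e after a consonant, before a consonant other than r, m, n, p, b, f, v.
wokaszi ~ wohasze — Tatas k corresponds to Panikar h between vowels (before a back vowel).
wokaszi ~ wohasze — Tatas i corresponds to Panikar e word-finally.
Applying these to Tatas 'nikadi':
  nikadi → nekadi   (i→e after a consonant, before a consonant other than r, m, n, p, b, f, v)
  nekadi → nehadi   (k→h between vowels (before a back vowel))
  nehadi → nehade   (i→e word-finally)
So the Panikar cognate is 'nehade'.

nehade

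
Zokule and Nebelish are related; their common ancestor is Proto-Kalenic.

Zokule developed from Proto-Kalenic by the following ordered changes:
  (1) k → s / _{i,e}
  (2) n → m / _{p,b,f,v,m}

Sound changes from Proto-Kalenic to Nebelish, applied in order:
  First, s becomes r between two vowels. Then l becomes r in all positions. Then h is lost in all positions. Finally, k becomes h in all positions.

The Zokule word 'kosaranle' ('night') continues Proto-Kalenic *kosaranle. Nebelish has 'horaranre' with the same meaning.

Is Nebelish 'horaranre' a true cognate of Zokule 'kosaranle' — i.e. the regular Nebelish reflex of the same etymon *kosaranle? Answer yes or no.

Derive the expected Nebelish reflex of *kosaranle:
Nebelish: *kosaranle > koraranle > koraranre > horaranre  (by rhotacism, unconditioned shift, unconditioned shift)
Nebelish 'horaranre' matches the regular reflex exactly, so the pair is cognate.

yes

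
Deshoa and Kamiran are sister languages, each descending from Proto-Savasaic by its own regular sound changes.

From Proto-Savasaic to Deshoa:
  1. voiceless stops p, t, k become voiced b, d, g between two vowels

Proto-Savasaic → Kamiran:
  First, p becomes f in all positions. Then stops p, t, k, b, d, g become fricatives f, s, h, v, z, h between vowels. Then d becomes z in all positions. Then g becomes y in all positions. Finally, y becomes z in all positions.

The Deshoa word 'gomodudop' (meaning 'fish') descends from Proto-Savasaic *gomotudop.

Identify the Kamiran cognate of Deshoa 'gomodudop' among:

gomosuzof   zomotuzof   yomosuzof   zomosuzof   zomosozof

zomosuzof

Kamiran: *gomotudop
  gomotudop → gomotudof   [unconditioned shift]
  gomotudof → gomosuzof   [intervocalic lenition]
  gomosuzof (rule 3 does not apply)
  gomosuzof → yomosuzof   [unconditioned shift]
  yomosuzof → zomosuzof   [unconditioned shift]
  giving Kamiran zomosuzof.
The other candidates each miss or misapply at least one Kamiran change.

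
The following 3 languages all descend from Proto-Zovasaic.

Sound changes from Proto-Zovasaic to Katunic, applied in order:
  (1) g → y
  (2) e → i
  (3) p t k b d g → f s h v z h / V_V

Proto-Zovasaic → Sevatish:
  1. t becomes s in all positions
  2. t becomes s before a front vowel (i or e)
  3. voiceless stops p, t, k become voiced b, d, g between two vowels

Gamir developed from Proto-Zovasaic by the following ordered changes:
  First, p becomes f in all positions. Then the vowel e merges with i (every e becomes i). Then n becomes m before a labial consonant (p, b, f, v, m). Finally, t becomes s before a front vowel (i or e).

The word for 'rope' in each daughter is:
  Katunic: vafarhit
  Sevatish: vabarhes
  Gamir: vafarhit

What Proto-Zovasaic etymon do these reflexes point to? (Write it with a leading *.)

*vaparhet

Position 3: Katunic has f, Sevatish has b, Gamir has f. Taking the neighbouring segments as reconstructed: Katunic f could go back to *p or *f; Sevatish b could go back to *p or *b; Gamir f could go back to *p or *f — the one source consistent with every daughter is *p.
Position 8: Katunic has t, Sevatish has s, Gamir has t. Katunic preserves t here (none of its changes turn any other segment into t), so the proto-segment is *t.
Position 7: Katunic has i, Sevatish has e, Gamir has i. Sevatish preserves e here (none of its changes turn any other segment into e), so the proto-segment is *e.
The remaining positions agree across the daughters. Check the candidate against every language:
Katunic: *vaparhet
  vaparhet (rule 1 does not apply)
  vaparhet → vaparhit   [vowel merger]
  vaparhit → vafarhit   [intervocalic lenition]
  giving Katunic vafarhit.
Sevatish: *vaparhet > vaparhes > vabarhes  (by unconditioned shift, intervocalic voicing)
Gamir: *vaparhet
  vaparhet → vafarhet   [unconditioned shift]
  vafarhet → vafarhit   [vowel merger]
  vafarhit (rule 3 does not apply)
  vafarhit (rule 4 does not apply)
  giving Gamir vafarhit.
No other proto-form is consistent with every reflex, so the reconstruction is *vaparhet.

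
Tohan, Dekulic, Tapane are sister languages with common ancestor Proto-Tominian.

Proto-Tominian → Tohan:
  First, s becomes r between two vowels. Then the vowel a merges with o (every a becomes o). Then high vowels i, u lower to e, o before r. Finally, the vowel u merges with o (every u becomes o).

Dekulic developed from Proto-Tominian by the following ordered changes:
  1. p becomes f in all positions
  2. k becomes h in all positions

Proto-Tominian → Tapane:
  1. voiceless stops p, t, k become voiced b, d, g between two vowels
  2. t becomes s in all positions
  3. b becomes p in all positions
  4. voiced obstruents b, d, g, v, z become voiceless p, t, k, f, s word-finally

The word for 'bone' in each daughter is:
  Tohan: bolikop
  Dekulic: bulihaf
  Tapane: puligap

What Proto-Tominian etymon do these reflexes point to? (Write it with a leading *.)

*bulikap

Position 5: Tohan has k, Dekulic has h, Tapane has g. Tohan preserves k here (none of its changes turn any other segment into k), so the proto-segment is *k.
Position 6: Tohan has o, Dekulic has a, Tapane has a. Dekulic preserves a here (none of its changes turn any other segment into a), so the proto-segment is *a.
Verify the candidate proto-form against each daughter:
Tohan: *bulikap > bulikop > bolikop  (by vowel merger, vowel merger)
Dekulic: *bulikap
  bulikap → bulikaf   [unconditioned shift]
  bulikaf → bulihaf   [unconditioned shift]
  giving Dekulic bulihaf.
Tapane: start from *bulikap.
  rule 1 (intervocalic voicing): bulikap → buligap
  rule 2: no change — buligap
  rule 3 (unconditioned shift): buligap → puligap
  rule 4: no change — puligap
  ⇒ Tapane puligap
Only *bulikap yields all of Tohan bolikop, Dekulic bulihaf, Tapane puligap.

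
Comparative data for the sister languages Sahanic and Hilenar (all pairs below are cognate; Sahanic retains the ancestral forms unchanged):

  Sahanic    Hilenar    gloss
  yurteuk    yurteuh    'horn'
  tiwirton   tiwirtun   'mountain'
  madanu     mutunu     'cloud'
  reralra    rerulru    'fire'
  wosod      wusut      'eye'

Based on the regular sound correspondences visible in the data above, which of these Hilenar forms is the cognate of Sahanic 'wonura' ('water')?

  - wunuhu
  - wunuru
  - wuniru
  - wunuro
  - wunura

tiwirton ~ tiwirtun — Sahanic o corresponds to Hilenar u after a consonant, before a nasal.
reralra ~ rerulru — Sahanic a corresponds to Hilenar u word-finally.
Applying these to Sahanic 'wonura':
  wonura → wunura   (o→u after a consonant, before a nasal)
  wunura → wunuru   (a→u word-finally)
So the Hilenar cognate is 'wunuru'.

wunuru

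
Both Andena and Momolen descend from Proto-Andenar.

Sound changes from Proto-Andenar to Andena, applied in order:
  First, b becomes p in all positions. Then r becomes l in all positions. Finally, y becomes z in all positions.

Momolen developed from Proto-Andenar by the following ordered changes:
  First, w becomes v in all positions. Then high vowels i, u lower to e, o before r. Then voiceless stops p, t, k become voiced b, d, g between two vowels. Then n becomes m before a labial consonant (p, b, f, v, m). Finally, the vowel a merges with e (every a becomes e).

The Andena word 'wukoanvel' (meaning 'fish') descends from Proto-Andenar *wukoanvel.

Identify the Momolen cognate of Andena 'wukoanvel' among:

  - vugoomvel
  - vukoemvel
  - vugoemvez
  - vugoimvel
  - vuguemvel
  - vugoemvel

vugoemvel

Momolen: start from *wukoanvel.
  rule 1 (unconditioned shift): wukoanvel → vukoanvel
  rule 2: no change — vukoanvel
  rule 3 (intervocalic voicing): vukoanvel → vugoanvel
  rule 4 (nasal place assimilation): vugoanvel → vugoamvel
  rule 5 (vowel merger): vugoamvel → vugoemvel
  ⇒ Momolen vugoemvel
The other candidates each miss or misapply at least one Momolen change.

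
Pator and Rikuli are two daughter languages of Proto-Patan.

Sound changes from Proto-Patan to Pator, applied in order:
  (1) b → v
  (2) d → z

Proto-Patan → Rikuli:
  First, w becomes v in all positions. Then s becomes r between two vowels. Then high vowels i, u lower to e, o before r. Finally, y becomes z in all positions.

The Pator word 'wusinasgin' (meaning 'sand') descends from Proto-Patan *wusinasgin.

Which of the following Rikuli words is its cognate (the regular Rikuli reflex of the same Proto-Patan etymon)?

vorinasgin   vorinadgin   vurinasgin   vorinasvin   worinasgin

Rikuli: start from *wusinasgin.
  rule 1 (unconditioned shift): wusinasgin → vusinasgin
  rule 2 (rhotacism): vusinasgin → vurinasgin
  rule 3 (pre-rhotic lowering): vurinasgin → vorinasgin
  rule 4: no change — vorinasgin
  ⇒ Rikuli vorinasgin
Only 'vorinasgin' matches the regular Rikuli development of *wusinasgin.

vorinasgin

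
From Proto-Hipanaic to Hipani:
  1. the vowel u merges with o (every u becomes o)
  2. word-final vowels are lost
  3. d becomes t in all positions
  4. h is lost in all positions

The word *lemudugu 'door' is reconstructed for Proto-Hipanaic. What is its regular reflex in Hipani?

Hipani: *lemudugu > lemodogo > lemodog > lemotog  (by vowel merger, apocope, unconditioned shift)

lemotog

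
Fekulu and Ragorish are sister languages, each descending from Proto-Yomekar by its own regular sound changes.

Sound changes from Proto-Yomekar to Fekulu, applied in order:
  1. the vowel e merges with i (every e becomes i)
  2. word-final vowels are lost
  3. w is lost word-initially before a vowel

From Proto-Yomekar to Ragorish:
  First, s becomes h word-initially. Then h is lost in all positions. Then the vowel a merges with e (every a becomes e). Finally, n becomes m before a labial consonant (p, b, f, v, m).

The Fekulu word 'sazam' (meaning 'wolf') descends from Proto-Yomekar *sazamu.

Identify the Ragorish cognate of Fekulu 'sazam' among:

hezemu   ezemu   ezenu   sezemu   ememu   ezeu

Ragorish: *sazamu
  sazamu → hazamu   [debuccalisation]
  hazamu → azamu   [h-loss]
  azamu → ezemu   [vowel merger]
  ezemu (rule 4 does not apply)
  giving Ragorish ezemu.
Among the options, 'ezemu' alone shows every Ragorish change applied in order.

ezemu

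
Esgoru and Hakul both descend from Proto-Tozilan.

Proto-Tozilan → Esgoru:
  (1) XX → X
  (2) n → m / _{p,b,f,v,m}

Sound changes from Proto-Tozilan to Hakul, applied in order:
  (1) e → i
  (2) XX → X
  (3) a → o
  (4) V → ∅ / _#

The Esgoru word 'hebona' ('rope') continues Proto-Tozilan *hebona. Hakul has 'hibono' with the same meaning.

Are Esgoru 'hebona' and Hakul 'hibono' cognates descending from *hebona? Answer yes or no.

Derive the expected Hakul reflex of *hebona:
Hakul: *hebona
  hebona → hibona   [vowel merger]
  hibona (rule 2 does not apply)
  hibona → hibono   [vowel merger]
  hibono → hibon   [apocope]
  giving Hakul hibon.
The regular Hakul reflex would be 'hibon', but the attested form is 'hibono'. The correspondence is irregular, so they are not cognates (the Hakul form has a different source).

no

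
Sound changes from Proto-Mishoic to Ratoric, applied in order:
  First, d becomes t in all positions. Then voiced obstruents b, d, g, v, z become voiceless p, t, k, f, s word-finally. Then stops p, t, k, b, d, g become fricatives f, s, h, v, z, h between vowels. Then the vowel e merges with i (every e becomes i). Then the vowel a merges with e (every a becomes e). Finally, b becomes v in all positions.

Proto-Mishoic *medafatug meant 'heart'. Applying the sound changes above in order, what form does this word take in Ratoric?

misefesuk

Ratoric: *medafatug
  medafatug → metafatug   [unconditioned shift]
  metafatug → metafatuk   [final devoicing]
  metafatuk → mesafasuk   [intervocalic lenition]
  mesafasuk → misafasuk   [vowel merger]
  misafasuk → misefesuk   [vowel merger]
  misefesuk (rule 6 does not apply)
  giving Ratoric misefesuk.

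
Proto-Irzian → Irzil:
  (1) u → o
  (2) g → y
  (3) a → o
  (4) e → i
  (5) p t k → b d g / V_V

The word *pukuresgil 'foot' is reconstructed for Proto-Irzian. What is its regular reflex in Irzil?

Irzil: start from *pukuresgil.
  rule 1 (vowel merger): pukuresgil → pokoresgil
  rule 2 (unconditioned shift): pokoresgil → pokoresyil
  rule 3: no change — pokoresyil
  rule 4 (vowel merger): pokoresyil → pokorisyil
  rule 5 (intervocalic voicing): pokorisyil → pogorisyil
  ⇒ Irzil pogorisyil

pogorisyil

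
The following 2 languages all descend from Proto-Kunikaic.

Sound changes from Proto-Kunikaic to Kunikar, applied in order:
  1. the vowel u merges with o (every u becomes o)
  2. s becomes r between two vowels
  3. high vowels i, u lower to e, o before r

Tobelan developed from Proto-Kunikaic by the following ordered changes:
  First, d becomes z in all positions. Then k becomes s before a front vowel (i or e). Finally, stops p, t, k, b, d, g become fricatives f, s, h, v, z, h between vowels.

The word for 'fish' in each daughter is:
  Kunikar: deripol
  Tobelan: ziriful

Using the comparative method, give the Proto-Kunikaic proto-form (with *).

Position 5: Kunikar has p, Tobelan has f. Kunikar preserves p here (none of its changes turn any other segment into p), so the proto-segment is *p.
Position 1: Kunikar has d, Tobelan has z. Kunikar preserves d here (none of its changes turn any other segment into d), so the proto-segment is *d.
Position 2: Kunikar has e, Tobelan has i. Tobelan preserves i here (none of its changes turn any other segment into i), so the proto-segment is *i.
This points to *diripul. Verify forward in each daughter:
Kunikar: start from *diripul.
  rule 1 (vowel merger): diripul → diripol
  rule 2: no change — diripol
  rule 3 (pre-rhotic lowering): diripol → deripol
  ⇒ Kunikar deripol
Tobelan: start from *diripul.
  rule 1 (unconditioned shift): diripul → ziripul
  rule 2: no change — ziripul
  rule 3 (intervocalic lenition): ziripul → ziriful
  ⇒ Tobelan ziriful
*diripul is the unique common source.

*diripul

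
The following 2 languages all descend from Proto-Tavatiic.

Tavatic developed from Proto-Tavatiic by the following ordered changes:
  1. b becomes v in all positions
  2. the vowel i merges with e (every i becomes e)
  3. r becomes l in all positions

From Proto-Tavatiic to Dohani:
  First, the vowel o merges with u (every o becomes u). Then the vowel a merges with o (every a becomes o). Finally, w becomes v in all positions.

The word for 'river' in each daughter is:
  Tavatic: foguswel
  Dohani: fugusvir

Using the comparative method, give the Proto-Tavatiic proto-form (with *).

Position 2: Tavatic has o, Dohani has u. Tavatic preserves o here (none of its changes turn any other segment into o), so the proto-segment is *o.
Position 8: Tavatic has l, Dohani has r. Dohani preserves r here (none of its changes turn any other segment into r), so the proto-segment is *r.
This points to *foguswir. Verify forward in each daughter:
Tavatic: *foguswir > foguswer > foguswel  (by vowel merger, unconditioned shift)
Dohani: *foguswir > fuguswir > fugusvir  (by vowel merger, unconditioned shift)
Only *foguswir yields all of Tavatic foguswel, Dohani fugusvir.

*foguswir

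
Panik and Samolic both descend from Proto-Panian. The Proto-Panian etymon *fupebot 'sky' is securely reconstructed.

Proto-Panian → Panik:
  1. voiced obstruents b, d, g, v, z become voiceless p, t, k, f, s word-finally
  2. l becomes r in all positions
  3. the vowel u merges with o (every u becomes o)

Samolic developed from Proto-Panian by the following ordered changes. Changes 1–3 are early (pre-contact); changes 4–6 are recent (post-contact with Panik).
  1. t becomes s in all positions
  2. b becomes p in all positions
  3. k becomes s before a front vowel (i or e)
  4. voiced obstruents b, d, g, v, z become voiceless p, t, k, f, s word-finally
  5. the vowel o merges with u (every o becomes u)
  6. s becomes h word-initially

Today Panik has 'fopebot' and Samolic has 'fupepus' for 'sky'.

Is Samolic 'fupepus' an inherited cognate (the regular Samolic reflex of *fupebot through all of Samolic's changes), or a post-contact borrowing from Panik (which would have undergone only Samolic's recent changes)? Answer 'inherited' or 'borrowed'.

inherited

If inherited, *fupebot would pass through all of Samolic's changes:
Samolic: *fupebot
  fupebot → fupebos   [unconditioned shift]
  fupebos → fupepos   [unconditioned shift]
  fupepos (rule 3 does not apply)
  fupepos (rule 4 does not apply)
  fupepos → fupepus   [vowel merger]
  fupepus (rule 6 does not apply)
  giving Samolic fupepus.
If borrowed from Panik 'fopebot' after the early changes, it would undergo only the recent ones:
  rule 4 (final devoicing): no change (fopebot)
  rule 5 (vowel merger): fopebot → fupebut
  rule 6 (debuccalisation): no change (fupebut)
  ⇒ as a loan: fupebut
Samolic 'fupepus' matches the inherited outcome exactly, so it is an inherited cognate, not a loan.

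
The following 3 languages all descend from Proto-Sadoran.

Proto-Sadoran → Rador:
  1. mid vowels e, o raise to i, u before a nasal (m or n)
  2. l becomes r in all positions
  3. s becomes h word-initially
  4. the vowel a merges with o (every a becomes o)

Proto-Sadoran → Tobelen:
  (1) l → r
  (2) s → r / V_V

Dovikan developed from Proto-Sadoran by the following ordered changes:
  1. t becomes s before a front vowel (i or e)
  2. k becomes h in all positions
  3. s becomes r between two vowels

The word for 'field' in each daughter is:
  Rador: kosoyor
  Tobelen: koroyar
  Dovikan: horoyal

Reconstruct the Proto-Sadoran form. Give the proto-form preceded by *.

Position 3: Rador has s, Tobelen has r, Dovikan has r. Rador preserves s here (none of its changes turn any other segment into s), so the proto-segment is *s.
Position 1: Rador has k, Tobelen has k, Dovikan has h. Rador preserves k here (none of its changes turn any other segment into k), so the proto-segment is *k.
Verify the candidate proto-form against each daughter:
Rador: *kosoyal > kosoyar > kosoyor  (by unconditioned shift, vowel merger)
Tobelen: *kosoyal > kosoyar > koroyar  (by unconditioned shift, rhotacism)
Dovikan: start from *kosoyal.
  rule 1: no change — kosoyal
  rule 2 (unconditioned shift): kosoyal → hosoyal
  rule 3 (rhotacism): hosoyal → horoyal
  ⇒ Dovikan horoyal
Only *kosoyal yields all of Rador kosoyor, Tobelen koroyar, Dovikan horoyal.

*kosoyal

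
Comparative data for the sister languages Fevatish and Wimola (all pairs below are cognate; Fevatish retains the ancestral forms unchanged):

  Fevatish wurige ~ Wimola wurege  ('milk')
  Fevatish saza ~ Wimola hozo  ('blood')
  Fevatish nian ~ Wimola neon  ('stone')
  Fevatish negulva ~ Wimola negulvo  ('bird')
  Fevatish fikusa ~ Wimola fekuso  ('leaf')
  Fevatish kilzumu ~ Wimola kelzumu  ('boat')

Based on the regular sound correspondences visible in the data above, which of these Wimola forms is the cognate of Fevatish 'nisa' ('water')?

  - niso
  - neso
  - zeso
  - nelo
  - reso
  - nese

neso

wurige ~ wurege, fikusa ~ fekuso — Fevatish i corresponds to Wimola e after a consonant, before a consonant other than r, m, n, p, b, f, v.
saza ~ hozo, negulva ~ negulvo — Fevatish a corresponds to Wimola o word-finally.
Applying these to Fevatish 'nisa':
  nisa → nesa   (i→e after a consonant, before a consonant other than r, m, n, p, b, f, v)
  nesa → neso   (a→o word-finally)
So the Wimola cognate is 'neso'.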